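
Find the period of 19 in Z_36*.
Powers of 19 mod 36: 19^1≡19, 19^2≡1. So the order of 19 is 2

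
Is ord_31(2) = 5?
Powers of 2 mod 31: 2^1≡2, 2^2≡4, 2^3≡8, 2^4≡16, 2^5≡1. First k with 2^k≡1 is k=5. Yes, ord_31(2) = 5.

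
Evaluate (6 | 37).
(6/37) = 6^{18} mod 37 = -1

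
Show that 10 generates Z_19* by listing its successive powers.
10^1, 10^2, ..., 10^{18} mod 19: [10, 5, 12, 6, 3, 11, 15, 17, 18, 9, 14, 7, 13, 16, 8, 4, 2, 1]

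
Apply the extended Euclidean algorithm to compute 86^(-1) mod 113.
Extended GCD: 86(46) + 113(-35) = 1. So 86^(-1) ≡ 46 (mod 113). Verify: 86 × 46 = 3956 ≡ 1 (mod 113)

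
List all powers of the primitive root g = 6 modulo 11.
6^1, 6^2, ..., 6^{10} mod 11: [6, 3, 7, 9, 10, 5, 8, 4, 2, 1]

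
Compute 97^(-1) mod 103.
Since 103 is prime, by Fermat 97^(-1) ≡ 97^{101} ≡ 17 mod 103. Verify: 97 × 17 = 1649 ≡ 1 mod 103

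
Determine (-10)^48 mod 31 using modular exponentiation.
Using Fermat: (-10)^{30} ≡ 1 mod 31. 48 ≡ 18 mod 30. So (-10)^{48} ≡ (-10)^{18} ≡ 8 mod 31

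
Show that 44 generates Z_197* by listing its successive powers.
44^1, 44^2, ..., 44^{196} mod 197: [44, 163, 80, 171, 38, 96, 87, 85, 194, 65, 102, 154, 78, 83, 106, 133, 139, 9, 2, 88, 129, 160, 145, 76, 192, 174, 170, 191, 130, 7, 111, 156, 166, 15, 69, 81, 18, 4, 176, 61, 123, 93, 152, 187, 151, 143, 185, 63, 14, 25, 115, 135, 30, 138, 162, 36, 8, 155, 122, 49, 186, 107, 177, 105, 89, 173, 126, 28, 50, 33, 73, 60, 79, 127, 72, 16, 113, 47, 98, 175, 17, 157, 13, 178, 149, 55, 56, 100, 66, 146, 120, 158, 57, 144, 32, 29, 94, 196, 153, 34, 117, 26, 159, 101, 110, 112, 3, 132, 95, 43, 119, 114, 91, 64, 58, 188, 195, 109, 68, 37, 52, 121, 5, 23, 27, 6, 67, 190, 86, 41, 31, 182, 128, 116, 179, 193, 21, 136, 74, 104, 45, 10, 46, 54, 12, 134, 183, 172, 82, 62, 167, 59, 35, 161, 189, 42, 75, 148, 11, 90, 20, 92, 108, 24, 71, 169, 147, 164, 124, 137, 118, 70, 125, 181, 84, 150, 99, 22, 180, 40, 184, 19, 48, 142, 141, 97, 131, 51, 77, 39, 140, 53, 165, 168, 103, 1]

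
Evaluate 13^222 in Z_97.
Using Fermat: 13^{96} ≡ 1 mod 97. 222 ≡ 30 mod 96. So 13^{222} ≡ 13^{30} ≡ 18 mod 97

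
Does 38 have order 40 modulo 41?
38^{8} ≡ 1 (mod 41) and 8 < 40, so ord_41(38) = 8 ≠ 40 and 38 is not a primitive root.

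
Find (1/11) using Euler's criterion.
(1/11) = 1^{5} mod 11 = 1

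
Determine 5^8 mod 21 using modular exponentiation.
By repeated squaring mod 21: 5^{1}≡5, 5^{2}≡4, 5^{4}≡16, 5^{8}≡4. So 5^{8} ≡ 4 mod 21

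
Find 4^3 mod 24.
4^{3} = 64 ≡ 16 mod 24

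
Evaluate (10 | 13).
(10/13) = 10^{6} mod 13 = 1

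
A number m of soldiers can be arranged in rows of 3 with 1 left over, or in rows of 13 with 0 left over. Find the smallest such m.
M = 3 × 13 = 39. M₁ = 13, y₁ ≡ 1 mod 3. M₂ = 3, y₂ ≡ 9 mod 13. m = 1×13×1 + 0×3×9 ≡ 13 mod 39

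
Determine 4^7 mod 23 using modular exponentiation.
By repeated squaring (mod 23): 4^{1}≡4, 4^{2}≡16, 4^{4}≡3. Then 4^{7} = 4^{4+2+1} ≡ 3 × 16 × 4 ≡ 8 (mod 23)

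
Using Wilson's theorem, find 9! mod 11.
(10)! = (9)! × (10) ≡ -1 (mod 11). So (9)! ≡ -1 × (10)^(-1) ≡ (-1)×(-1) = 1 (mod 11)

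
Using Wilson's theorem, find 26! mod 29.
(28)! = (26)! × (27) × (28) ≡ -1 (mod 29). So (26)! ≡ -1 × [(28)(27)]^(-1) ≡ 14 (mod 29)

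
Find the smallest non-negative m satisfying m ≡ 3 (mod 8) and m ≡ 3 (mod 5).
M = 8 × 5 = 40. M₁ = 5, y₁ ≡ 5 (mod 8). M₂ = 8, y₂ ≡ 2 (mod 5). m = 3×5×5 + 3×8×2 ≡ 3 (mod 40)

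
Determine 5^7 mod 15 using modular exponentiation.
By repeated squaring (mod 15): 5^{1}≡5, 5^{2}≡10, 5^{4}≡10. Then 5^{7} = 5^{4+2+1} ≡ 10 × 10 × 5 ≡ 5 (mod 15)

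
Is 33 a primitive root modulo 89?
ord_89(33) divides 88. For each prime q|88: 33^{44}≡88, 33^{8}≡16, none ≡ 1. So 33 has order 88 and is a primitive root mod 89.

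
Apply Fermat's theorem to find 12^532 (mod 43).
By Fermat: 12^{42} ≡ 1 (mod 43). 532 ≡ 28 (mod 42). So 12^{532} ≡ 12^{28} ≡ 6 (mod 43)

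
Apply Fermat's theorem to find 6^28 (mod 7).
By Fermat: 6^{6} ≡ 1 (mod 7). 28 = 4×6 + 4. So 6^{28} ≡ 6^{4} ≡ 1 (mod 7)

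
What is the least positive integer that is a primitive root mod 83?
g = 2. For each prime q|82: 2^{41}≡82, 2^{2}≡4, none ≡ 1, so ord_83(2) = 82 and 2 is a primitive root.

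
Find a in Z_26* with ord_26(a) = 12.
7 has order 12 mod 26 since 7^{12} ≡ 1 mod 26 and no smaller power works.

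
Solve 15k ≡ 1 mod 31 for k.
Since 31 is prime, by Fermat 15^(-1) ≡ 15^{29} ≡ 29 mod 31. Verify: 15 × 29 = 435 ≡ 1 mod 31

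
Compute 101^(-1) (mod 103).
Since 103 is prime, by Fermat 101^(-1) ≡ 101^{101} ≡ 51 (mod 103). Verify: 101 × 51 = 5151 ≡ 1 (mod 103)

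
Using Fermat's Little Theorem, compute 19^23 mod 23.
By Fermat: 19^{22} ≡ 1 (mod 23). So 19^{23} = 19^{22} · 19^{1} ≡ 19^{1} ≡ 19 (mod 23)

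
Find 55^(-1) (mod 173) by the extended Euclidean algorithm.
Extended GCD: 55(-22) + 173(7) = 1. So 55^(-1) ≡ -22 ≡ 151 (mod 173). Verify: 55 × 151 = 8305 ≡ 1 (mod 173)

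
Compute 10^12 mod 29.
By repeated squaring (mod 29): 10^{1}≡10, 10^{2}≡13, 10^{4}≡24, 10^{8}≡25. Then 10^{12} = 10^{8+4} ≡ 25 × 24 ≡ 20 (mod 29)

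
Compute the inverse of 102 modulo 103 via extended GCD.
Extended GCD: 102(-1) + 103(1) = 1. So 102^(-1) ≡ -1 ≡ 102 mod 103. Verify: 102 × 102 = 10404 ≡ 1 mod 103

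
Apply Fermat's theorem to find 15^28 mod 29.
By Fermat's Little Theorem, 15^{28} ≡ 1 mod 29 since 29 is prime and gcd(15, 29) = 1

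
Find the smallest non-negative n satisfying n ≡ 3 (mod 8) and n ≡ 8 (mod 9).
M = 8 × 9 = 72. M₁ = 9, y₁ ≡ 1 (mod 8). M₂ = 8, y₂ ≡ 8 (mod 9). n = 3×9×1 + 8×8×8 ≡ 35 (mod 72)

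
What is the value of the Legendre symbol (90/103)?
(90/103) = 90^{51} mod 103 = -1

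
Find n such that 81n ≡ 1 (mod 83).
Since 83 is prime, by Fermat 81^(-1) ≡ 81^{81} ≡ 41 (mod 83). Verify: 81 × 41 = 3321 ≡ 1 (mod 83)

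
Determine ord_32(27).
Powers of 27 mod 32: 27^1≡27, 27^2≡25, 27^3≡3, 27^4≡17, 27^5≡11, 27^6≡9, 27^7≡19, 27^8≡1. ord_32(27) = 8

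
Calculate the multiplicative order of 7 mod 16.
Powers of 7 mod 16: 7^1≡7, 7^2≡1. ord_16(7) = 2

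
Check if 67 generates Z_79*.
67^{13} ≡ 1 (mod 79) and 13 < 78, so ord_79(67) = 13 ≠ 78 and 67 is not a primitive root.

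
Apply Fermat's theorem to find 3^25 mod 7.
By Fermat: 3^{6} ≡ 1 mod 7. 25 = 4×6 + 1. So 3^{25} ≡ 3^{1} ≡ 3 mod 7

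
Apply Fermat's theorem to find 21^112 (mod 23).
By Fermat: 21^{22} ≡ 1 (mod 23). 112 = 5×22 + 2. So 21^{112} ≡ 21^{2} ≡ 4 (mod 23)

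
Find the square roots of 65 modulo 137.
The square roots of 65 mod 137 are 105 and 32. Verify: 105² = 11025 ≡ 65 (mod 137)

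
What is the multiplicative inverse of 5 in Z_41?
Since 41 is prime, by Fermat 5^(-1) ≡ 5^{39} ≡ 33 (mod 41). Verify: 5 × 33 = 165 ≡ 1 (mod 41)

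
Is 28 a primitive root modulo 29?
28^{2} ≡ 1 (mod 29) and 2 < 28, so ord_29(28) = 2 ≠ 28 and 28 is not a primitive root.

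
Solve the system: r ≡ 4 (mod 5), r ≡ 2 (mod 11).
M = 5 × 11 = 55. M₁ = 11, y₁ ≡ 1 (mod 5). M₂ = 5, y₂ ≡ 9 (mod 11). r = 4×11×1 + 2×5×9 ≡ 24 (mod 55)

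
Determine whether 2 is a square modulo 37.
By Euler's criterion: 2^{18} ≡ 36 (mod 37). Since this equals -1 (≡ 36), 2 is not a QR.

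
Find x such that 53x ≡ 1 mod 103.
Since 103 is prime, by Fermat 53^(-1) ≡ 53^{101} ≡ 35 mod 103. Verify: 53 × 35 = 1855 ≡ 1 mod 103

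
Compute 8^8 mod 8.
By repeated squaring (mod 8): 8^{1}≡0, 8^{2}≡0, 8^{4}≡0, 8^{8}≡0. So 8^{8} ≡ 0 (mod 8)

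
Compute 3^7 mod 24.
By repeated squaring (mod 24): 3^{1}≡3, 3^{2}≡9, 3^{4}≡9. Then 3^{7} = 3^{4+2+1} ≡ 9 × 9 × 3 ≡ 3 (mod 24)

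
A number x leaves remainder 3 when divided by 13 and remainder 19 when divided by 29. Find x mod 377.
M = 13 × 29 = 377. M₁ = 29, y₁ ≡ 9 mod 13. M₂ = 13, y₂ ≡ 9 mod 29. x = 3×29×9 + 19×13×9 ≡ 367 mod 377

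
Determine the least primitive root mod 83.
g = 2. For each prime q|82: 2^{41}≡82, 2^{2}≡4, none ≡ 1, so ord_83(2) = 82 and 2 is a primitive root.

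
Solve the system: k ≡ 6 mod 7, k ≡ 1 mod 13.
M = 7 × 13 = 91. M₁ = 13, y₁ ≡ 6 mod 7. M₂ = 7, y₂ ≡ 2 mod 13. k = 6×13×6 + 1×7×2 ≡ 27 mod 91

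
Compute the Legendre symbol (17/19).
(17/19) = 17^{9} mod 19 = 1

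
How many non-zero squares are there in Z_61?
For prime 61, there are (p-1)/2 = (61-1)/2 = 30 quadratic residues (excluding 0).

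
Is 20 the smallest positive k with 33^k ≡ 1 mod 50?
Powers of 33 mod 50: 33^1≡33, 33^2≡39, 33^3≡37, 33^4≡21, 33^5≡43, 33^6≡19, 33^7≡27, 33^8≡41, 33^9≡3, 33^10≡49, 33^11≡17, 33^12≡11, 33^13≡13, 33^14≡29, 33^15≡7, 33^16≡31, 33^17≡23, 33^18≡9, 33^19≡47, 33^20≡1. First k with 33^k≡1 is k=20. Yes, ord_50(33) = 20.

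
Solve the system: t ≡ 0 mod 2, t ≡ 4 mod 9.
M = 2 × 9 = 18. M₁ = 9, y₁ ≡ 1 mod 2. M₂ = 2, y₂ ≡ 5 mod 9. t = 0×9×1 + 4×2×5 ≡ 4 mod 18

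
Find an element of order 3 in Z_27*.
10 has order 3 mod 27 since 10^{3} ≡ 1 (mod 27) and no smaller power works.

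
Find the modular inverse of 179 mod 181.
Since 181 is prime, by Fermat 179^(-1) ≡ 179^{179} ≡ 90 mod 181. Verify: 179 × 90 = 16110 ≡ 1 mod 181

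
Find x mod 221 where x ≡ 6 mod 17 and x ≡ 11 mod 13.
M = 17 × 13 = 221. M₁ = 13, y₁ ≡ 4 mod 17. M₂ = 17, y₂ ≡ 10 mod 13. x = 6×13×4 + 11×17×10 ≡ 193 mod 221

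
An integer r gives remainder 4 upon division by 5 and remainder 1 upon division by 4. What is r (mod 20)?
M = 5 × 4 = 20. M₁ = 4, y₁ ≡ 4 (mod 5). M₂ = 5, y₂ ≡ 1 (mod 4). r = 4×4×4 + 1×5×1 ≡ 9 (mod 20)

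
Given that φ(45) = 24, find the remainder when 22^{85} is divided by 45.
By Euler: 22^{24} ≡ 1 mod 45 since gcd(22, 45) = 1. 85 = 3×24 + 13. So 22^{85} ≡ 22^{13} ≡ 22 mod 45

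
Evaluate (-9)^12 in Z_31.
By repeated squaring mod 31: (-9)^{1}≡22, (-9)^{2}≡19, (-9)^{4}≡20, (-9)^{8}≡28. Then (-9)^{12} = (-9)^{8+4} ≡ 28 × 20 ≡ 2 mod 31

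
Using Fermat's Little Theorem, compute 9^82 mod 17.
By Fermat: 9^{16} ≡ 1 mod 17. 82 = 5×16 + 2. So 9^{82} ≡ 9^{2} ≡ 13 mod 17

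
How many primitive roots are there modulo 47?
A prime p has φ(p-1) primitive roots; here φ(46) = 22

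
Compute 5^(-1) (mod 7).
Since 7 is prime, by Fermat 5^(-1) ≡ 5^{5} ≡ 3 (mod 7). Verify: 5 × 3 = 15 ≡ 1 (mod 7)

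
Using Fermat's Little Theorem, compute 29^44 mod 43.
By Fermat: 29^{42} ≡ 1 (mod 43). So 29^{44} = 29^{42} · 29^{2} ≡ 29^{2} ≡ 24 (mod 43)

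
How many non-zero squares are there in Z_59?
The squaring map on Z_59* is 2-to-1, so there are (58)/2 = 29 QRs.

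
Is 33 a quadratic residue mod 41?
By Euler's criterion: 33^{20} ≡ 1 (mod 41). Since this equals 1, 33 is a QR.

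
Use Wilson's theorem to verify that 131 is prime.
(130)! mod 131 = 130. Since this equals -1 (mod 131), Wilson confirms 131 is prime.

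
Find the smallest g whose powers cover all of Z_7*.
g = 3. For each prime q|6: 3^{3}≡6, 3^{2}≡2, none ≡ 1, so ord_7(3) = 6 and 3 is a primitive root.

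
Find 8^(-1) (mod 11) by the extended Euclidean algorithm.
Extended GCD: 8(-4) + 11(3) = 1. So 8^(-1) ≡ -4 ≡ 7 (mod 11). Verify: 8 × 7 = 56 ≡ 1 (mod 11)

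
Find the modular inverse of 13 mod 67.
Since 67 is prime, by Fermat 13^(-1) ≡ 13^{65} ≡ 31 (mod 67). Verify: 13 × 31 = 403 ≡ 1 (mod 67)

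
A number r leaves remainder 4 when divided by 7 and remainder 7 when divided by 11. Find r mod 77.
M = 7 × 11 = 77. M₁ = 11, y₁ ≡ 2 mod 7. M₂ = 7, y₂ ≡ 8 mod 11. r = 4×11×2 + 7×7×8 ≡ 18 mod 77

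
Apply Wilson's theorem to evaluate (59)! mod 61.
(60)! = (59)! × (60) ≡ -1 (mod 61). So (59)! ≡ -1 × (60)^(-1) ≡ (-1)×(-1) = 1 (mod 61)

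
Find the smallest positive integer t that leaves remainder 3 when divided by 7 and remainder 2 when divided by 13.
M = 7 × 13 = 91. M₁ = 13, y₁ ≡ 6 (mod 7). M₂ = 7, y₂ ≡ 2 (mod 13). t = 3×13×6 + 2×7×2 ≡ 80 (mod 91)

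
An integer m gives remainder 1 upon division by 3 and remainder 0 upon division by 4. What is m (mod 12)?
M = 3 × 4 = 12. M₁ = 4, y₁ ≡ 1 (mod 3). M₂ = 3, y₂ ≡ 3 (mod 4). m = 1×4×1 + 0×3×3 ≡ 4 (mod 12)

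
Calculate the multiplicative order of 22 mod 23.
Powers of 22 mod 23: 22^1≡22, 22^2≡1. ord_23(22) = 2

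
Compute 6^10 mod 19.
By repeated squaring mod 19: 6^{1}≡6, 6^{2}≡17, 6^{4}≡4, 6^{8}≡16. Then 6^{10} = 6^{8+2} ≡ 16 × 17 ≡ 6 mod 19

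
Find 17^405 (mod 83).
Using Fermat: 17^{82} ≡ 1 (mod 83). 405 ≡ 77 (mod 82). So 17^{405} ≡ 17^{77} ≡ 38 (mod 83)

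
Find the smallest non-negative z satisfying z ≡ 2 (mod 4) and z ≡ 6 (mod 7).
M = 4 × 7 = 28. M₁ = 7, y₁ ≡ 3 (mod 4). M₂ = 4, y₂ ≡ 2 (mod 7). z = 2×7×3 + 6×4×2 ≡ 6 (mod 28)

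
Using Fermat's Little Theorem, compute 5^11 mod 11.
By Fermat: 5^{10} ≡ 1 (mod 11). So 5^{11} = 5^{10} · 5^{1} ≡ 5^{1} ≡ 5 (mod 11)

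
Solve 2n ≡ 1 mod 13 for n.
Since 13 is prime, by Fermat 2^(-1) ≡ 2^{11} ≡ 7 mod 13. Verify: 2 × 7 = 14 ≡ 1 mod 13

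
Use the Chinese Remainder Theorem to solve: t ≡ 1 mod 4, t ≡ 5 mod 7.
M = 4 × 7 = 28. M₁ = 7, y₁ ≡ 3 mod 4. M₂ = 4, y₂ ≡ 2 mod 7. t = 1×7×3 + 5×4×2 ≡ 5 mod 28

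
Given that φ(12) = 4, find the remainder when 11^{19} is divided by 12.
By Euler: 11^{4} ≡ 1 (mod 12) since gcd(11, 12) = 1. 19 = 4×4 + 3. So 11^{19} ≡ 11^{3} ≡ 11 (mod 12)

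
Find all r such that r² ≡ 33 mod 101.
The square roots of 33 mod 101 are 29 and 72. Verify: 29² = 841 ≡ 33 mod 101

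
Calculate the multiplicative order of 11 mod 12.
Powers of 11 mod 12: 11^1≡11, 11^2≡1. ord_12(11) = 2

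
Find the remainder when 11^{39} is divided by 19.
By Fermat: 11^{18} ≡ 1 (mod 19). 39 = 2×18 + 3. So 11^{39} ≡ 11^{3} ≡ 1 (mod 19)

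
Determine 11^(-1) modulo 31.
Since 31 is prime, by Fermat 11^(-1) ≡ 11^{29} ≡ 17 mod 31. Verify: 11 × 17 = 187 ≡ 1 mod 31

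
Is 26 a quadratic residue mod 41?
By Euler's criterion: 26^{20} ≡ 40 (mod 41). Since this equals -1 (≡ 40), 26 is not a QR.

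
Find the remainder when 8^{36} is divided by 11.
By Fermat: 8^{10} ≡ 1 (mod 11). 36 = 3×10 + 6. So 8^{36} ≡ 8^{6} ≡ 3 (mod 11)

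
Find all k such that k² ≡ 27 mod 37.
The square roots of 27 mod 37 are 8 and 29. Verify: 8² = 64 ≡ 27 mod 37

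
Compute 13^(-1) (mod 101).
Since 101 is prime, by Fermat 13^(-1) ≡ 13^{99} ≡ 70 (mod 101). Verify: 13 × 70 = 910 ≡ 1 (mod 101)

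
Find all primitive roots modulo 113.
There are φ(112) = 48 primitive roots mod 113: {3, 5, 6, 10, 12, 17, 19, 20, 21, 23, 24, 27, 29, 33, 34, 37, 38, 39, 43, 45, 46, 47, 54, 55, 58, 59, 66, 67, 68, 70, 74, 75, 76, 79, 80, 84, 86, 89, 90, 92, 93, 94, 96, 101, 103, 107, 108, 110}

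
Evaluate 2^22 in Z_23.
Using Fermat: 2^{22} ≡ 1 mod 23. 22 ≡ 0 mod 22. So 2^{22} ≡ 2^{0} ≡ 1 mod 23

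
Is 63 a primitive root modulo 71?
ord_71(63) divides 70. For each prime q|70: 63^{35}≡70, 63^{14}≡57, 63^{10}≡20, none ≡ 1. So 63 has order 70 and is a primitive root mod 71.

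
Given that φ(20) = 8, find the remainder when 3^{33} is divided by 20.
By Euler: 3^{8} ≡ 1 (mod 20) since gcd(3, 20) = 1. 33 = 4×8 + 1. So 3^{33} ≡ 3^{1} ≡ 3 (mod 20)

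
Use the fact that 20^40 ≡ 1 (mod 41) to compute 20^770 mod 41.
By Fermat: 20^{40} ≡ 1 (mod 41). 770 ≡ 10 (mod 40). So 20^{770} ≡ 20^{10} ≡ 40 (mod 41)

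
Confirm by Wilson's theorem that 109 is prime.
(108)! mod 109 = 108. Since this equals -1 (mod 109), Wilson confirms 109 is prime.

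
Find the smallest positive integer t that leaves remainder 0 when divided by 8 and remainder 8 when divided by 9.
M = 8 × 9 = 72. M₁ = 9, y₁ ≡ 1 mod 8. M₂ = 8, y₂ ≡ 8 mod 9. t = 0×9×1 + 8×8×8 ≡ 8 mod 72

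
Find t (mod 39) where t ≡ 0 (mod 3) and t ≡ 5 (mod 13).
M = 3 × 13 = 39. M₁ = 13, y₁ ≡ 1 (mod 3). M₂ = 3, y₂ ≡ 9 (mod 13). t = 0×13×1 + 5×3×9 ≡ 18 (mod 39)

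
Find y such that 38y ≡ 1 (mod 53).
Since 53 is prime, by Fermat 38^(-1) ≡ 38^{51} ≡ 7 (mod 53). Verify: 38 × 7 = 266 ≡ 1 (mod 53)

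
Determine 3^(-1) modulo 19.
Since 19 is prime, by Fermat 3^(-1) ≡ 3^{17} ≡ 13 mod 19. Verify: 3 × 13 = 39 ≡ 1 mod 19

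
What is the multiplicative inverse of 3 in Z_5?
Since 5 is prime, by Fermat 3^(-1) ≡ 3^{3} ≡ 2 mod 5. Verify: 3 × 2 = 6 ≡ 1 mod 5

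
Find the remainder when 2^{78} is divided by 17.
By Fermat: 2^{16} ≡ 1 (mod 17). 78 = 4×16 + 14. So 2^{78} ≡ 2^{14} ≡ 13 (mod 17)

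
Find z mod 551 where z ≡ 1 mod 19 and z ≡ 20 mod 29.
M = 19 × 29 = 551. M₁ = 29, y₁ ≡ 2 mod 19. M₂ = 19, y₂ ≡ 26 mod 29. z = 1×29×2 + 20×19×26 ≡ 20 mod 551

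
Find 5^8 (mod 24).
By repeated squaring (mod 24): 5^{1}≡5, 5^{2}≡1, 5^{4}≡1, 5^{8}≡1. So 5^{8} ≡ 1 (mod 24)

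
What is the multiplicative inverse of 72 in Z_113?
Since 113 is prime, by Fermat 72^(-1) ≡ 72^{111} ≡ 11 (mod 113). Verify: 72 × 11 = 792 ≡ 1 (mod 113)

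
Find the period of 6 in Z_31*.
Powers of 6 mod 31: 6^1≡6, 6^2≡5, 6^3≡30, 6^4≡25, 6^5≡26, 6^6≡1. ord_31(6) = 6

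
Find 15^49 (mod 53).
By repeated squaring (mod 53): 15^{1}≡15, 15^{2}≡13, 15^{4}≡10, 15^{8}≡47, 15^{16}≡36, 15^{32}≡24. Then 15^{49} = 15^{32+16+1} ≡ 24 × 36 × 15 ≡ 28 (mod 53)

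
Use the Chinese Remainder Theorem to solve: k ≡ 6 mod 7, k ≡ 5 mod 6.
M = 7 × 6 = 42. M₁ = 6, y₁ ≡ 6 mod 7. M₂ = 7, y₂ ≡ 1 mod 6. k = 6×6×6 + 5×7×1 ≡ 41 mod 42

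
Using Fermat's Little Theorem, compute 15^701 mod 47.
By Fermat: 15^{46} ≡ 1 mod 47. 701 ≡ 11 mod 46. So 15^{701} ≡ 15^{11} ≡ 5 mod 47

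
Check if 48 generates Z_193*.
48^{48} ≡ 1 (mod 193) and 48 < 192, so ord_193(48) = 48 ≠ 192 and 48 is not a primitive root.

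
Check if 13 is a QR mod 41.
By Euler's criterion: 13^{20} ≡ 40 mod 41. Since this equals -1 (≡ 40), 13 is not a QR.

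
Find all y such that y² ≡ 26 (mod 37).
The square roots of 26 mod 37 are 10 and 27. Verify: 10² = 100 ≡ 26 (mod 37)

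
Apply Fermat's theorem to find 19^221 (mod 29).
By Fermat: 19^{28} ≡ 1 (mod 29). 221 ≡ 25 (mod 28). So 19^{221} ≡ 19^{25} ≡ 2 (mod 29)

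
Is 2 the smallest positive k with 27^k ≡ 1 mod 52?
Powers of 27 mod 52: 27^1≡27, 27^2≡1. First k with 27^k≡1 is k=2. Yes, ord_52(27) = 2.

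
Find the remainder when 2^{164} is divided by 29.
By Fermat: 2^{28} ≡ 1 (mod 29). 164 = 5×28 + 24. So 2^{164} ≡ 2^{24} ≡ 20 (mod 29)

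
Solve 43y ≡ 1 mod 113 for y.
Since 113 is prime, by Fermat 43^(-1) ≡ 43^{111} ≡ 92 mod 113. Verify: 43 × 92 = 3956 ≡ 1 mod 113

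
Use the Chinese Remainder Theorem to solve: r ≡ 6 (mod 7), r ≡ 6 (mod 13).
M = 7 × 13 = 91. M₁ = 13, y₁ ≡ 6 (mod 7). M₂ = 7, y₂ ≡ 2 (mod 13). r = 6×13×6 + 6×7×2 ≡ 6 (mod 91)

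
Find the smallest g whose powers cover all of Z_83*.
g = 2. Powers: [2, 4, 8, 16, 32, 64, 45, ...] generates all 82 non-zero residues.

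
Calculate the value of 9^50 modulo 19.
Using Fermat: 9^{18} ≡ 1 (mod 19). 50 ≡ 14 (mod 18). So 9^{50} ≡ 9^{14} ≡ 16 (mod 19)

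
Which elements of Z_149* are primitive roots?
There are φ(148) = 72 primitive roots mod 149: {2, 3, 8, 10, 11, 12, 13, 14, 15, 18, 21, 23, 27, 32, 34, 38, 40, 41, 43, 48, 50, 51, 52, 55, 56, 57, 58, 59, 60, 62, 65, 66, 70, 71, 72, 74, 75, 77, 78, 79, 83, 84, 87, 89, 90, 91, 92, 93, 94, 97, 98, 99, 101, 106, 108, 109, 111, 115, 117, 122, 126, 128, 131, 134, 135, 136, 137, 138, 139, 141, 146, 147}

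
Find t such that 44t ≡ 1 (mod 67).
Since 67 is prime, by Fermat 44^(-1) ≡ 44^{65} ≡ 32 (mod 67). Verify: 44 × 32 = 1408 ≡ 1 (mod 67)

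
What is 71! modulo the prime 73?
(72)! = (71)! × (72) ≡ -1 (mod 73). So (71)! ≡ -1 × (72)^(-1) ≡ (-1)×(-1) = 1 (mod 73)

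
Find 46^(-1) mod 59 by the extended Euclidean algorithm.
Extended GCD: 46(9) + 59(-7) = 1. So 46^(-1) ≡ 9 mod 59. Verify: 46 × 9 = 414 ≡ 1 mod 59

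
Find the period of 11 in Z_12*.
Powers of 11 mod 12: 11^1≡11, 11^2≡1. ord_12(11) = 2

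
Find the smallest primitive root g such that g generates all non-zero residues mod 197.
g = 2. For each prime q|196: 2^{98}≡196, 2^{28}≡104, none ≡ 1, so ord_197(2) = 196 and 2 is a primitive root.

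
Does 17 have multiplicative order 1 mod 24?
Powers of 17 mod 24: 17^1≡17, 17^2≡1. 17^1≡17≢1, so ord ≠ 1. No, the actual order is 2.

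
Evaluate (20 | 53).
(20/53) = 20^{26} mod 53 = -1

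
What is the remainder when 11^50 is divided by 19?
Using Fermat: 11^{18} ≡ 1 mod 19. 50 ≡ 14 mod 18. So 11^{50} ≡ 11^{14} ≡ 7 mod 19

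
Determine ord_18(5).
Powers of 5 mod 18: 5^1≡5, 5^2≡7, 5^3≡17, 5^4≡13, 5^5≡11, 5^6≡1. Order = 6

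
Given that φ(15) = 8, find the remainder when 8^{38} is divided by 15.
By Euler: 8^{8} ≡ 1 mod 15 since gcd(8, 15) = 1. 38 = 4×8 + 6. So 8^{38} ≡ 8^{6} ≡ 4 mod 15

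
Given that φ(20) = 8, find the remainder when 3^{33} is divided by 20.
By Euler: 3^{8} ≡ 1 mod 20 since gcd(3, 20) = 1. 33 = 4×8 + 1. So 3^{33} ≡ 3^{1} ≡ 3 mod 20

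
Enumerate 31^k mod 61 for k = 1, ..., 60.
31^1, 31^2, ..., 31^{60} mod 61: [31, 46, 23, 42, 21, 41, 51, 56, 28, 14, 7, 34, 17, 39, 50, 25, 43, 52, 26, 13, 37, 49, 55, 58, 29, 45, 53, 57, 59, 60, 30, 15, 38, 19, 40, 20, 10, 5, 33, 47, 54, 27, 44, 22, 11, 36, 18, 9, 35, 48, 24, 12, 6, 3, 32, 16, 8, 4, 2, 1]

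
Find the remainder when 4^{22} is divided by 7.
By Fermat: 4^{6} ≡ 1 (mod 7). 22 = 3×6 + 4. So 4^{22} ≡ 4^{4} ≡ 4 (mod 7)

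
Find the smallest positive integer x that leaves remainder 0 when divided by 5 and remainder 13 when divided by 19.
M = 5 × 19 = 95. M₁ = 19, y₁ ≡ 4 mod 5. M₂ = 5, y₂ ≡ 4 mod 19. x = 0×19×4 + 13×5×4 ≡ 70 mod 95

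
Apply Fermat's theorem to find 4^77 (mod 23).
By Fermat: 4^{22} ≡ 1 (mod 23). 77 = 3×22 + 11. So 4^{77} ≡ 4^{11} ≡ 1 (mod 23)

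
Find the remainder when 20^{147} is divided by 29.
By Fermat: 20^{28} ≡ 1 mod 29. 147 = 5×28 + 7. So 20^{147} ≡ 20^{7} ≡ 1 mod 29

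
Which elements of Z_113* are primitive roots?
There are φ(112) = 48 primitive roots mod 113: {3, 5, 6, 10, 12, 17, 19, 20, 21, 23, 24, 27, 29, 33, 34, 37, 38, 39, 43, 45, 46, 47, 54, 55, 58, 59, 66, 67, 68, 70, 74, 75, 76, 79, 80, 84, 86, 89, 90, 92, 93, 94, 96, 101, 103, 107, 108, 110}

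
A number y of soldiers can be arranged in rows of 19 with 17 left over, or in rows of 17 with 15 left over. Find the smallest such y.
M = 19 × 17 = 323. M₁ = 17, y₁ ≡ 9 mod 19. M₂ = 19, y₂ ≡ 9 mod 17. y = 17×17×9 + 15×19×9 ≡ 321 mod 323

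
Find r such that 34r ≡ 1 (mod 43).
Since 43 is prime, by Fermat 34^(-1) ≡ 34^{41} ≡ 19 (mod 43). Verify: 34 × 19 = 646 ≡ 1 (mod 43)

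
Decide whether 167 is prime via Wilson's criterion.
(166)! mod 167 = 166. Since 166 ≡ -1 mod 167, 167 is prime.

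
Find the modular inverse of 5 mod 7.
Since 7 is prime, by Fermat 5^(-1) ≡ 5^{5} ≡ 3 mod 7. Verify: 5 × 3 = 15 ≡ 1 mod 7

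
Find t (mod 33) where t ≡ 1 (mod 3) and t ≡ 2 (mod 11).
M = 3 × 11 = 33. M₁ = 11, y₁ ≡ 2 (mod 3). M₂ = 3, y₂ ≡ 4 (mod 11). t = 1×11×2 + 2×3×4 ≡ 13 (mod 33)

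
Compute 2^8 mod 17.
By repeated squaring mod 17: 2^{1}≡2, 2^{2}≡4, 2^{4}≡16, 2^{8}≡1. So 2^{8} ≡ 1 mod 17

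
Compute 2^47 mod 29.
Using Fermat: 2^{28} ≡ 1 (mod 29). 47 ≡ 19 (mod 28). So 2^{47} ≡ 2^{19} ≡ 26 (mod 29)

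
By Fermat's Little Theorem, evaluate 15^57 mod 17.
By Fermat: 15^{16} ≡ 1 mod 17. 57 = 3×16 + 9. So 15^{57} ≡ 15^{9} ≡ 15 mod 17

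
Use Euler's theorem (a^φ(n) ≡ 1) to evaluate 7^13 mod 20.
By Euler: 7^{8} ≡ 1 (mod 20) since gcd(7, 20) = 1. 13 = 1×8 + 5. So 7^{13} ≡ 7^{5} ≡ 7 (mod 20)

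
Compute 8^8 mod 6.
By repeated squaring mod 6: 8^{1}≡2, 8^{2}≡4, 8^{4}≡4, 8^{8}≡4. So 8^{8} ≡ 4 mod 6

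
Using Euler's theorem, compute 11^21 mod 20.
By Euler: 11^{8} ≡ 1 (mod 20) since gcd(11, 20) = 1. 21 = 2×8 + 5. So 11^{21} ≡ 11^{5} ≡ 11 (mod 20)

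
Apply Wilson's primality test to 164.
(163)! mod 164 = 0. Since 0 ≢ -1 (mod 164), 164 is not prime.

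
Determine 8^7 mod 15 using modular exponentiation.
By repeated squaring (mod 15): 8^{1}≡8, 8^{2}≡4, 8^{4}≡1. Then 8^{7} = 8^{4+2+1} ≡ 1 × 4 × 8 ≡ 2 (mod 15)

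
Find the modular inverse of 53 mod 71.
Since 71 is prime, by Fermat 53^(-1) ≡ 53^{69} ≡ 67 (mod 71). Verify: 53 × 67 = 3551 ≡ 1 (mod 71)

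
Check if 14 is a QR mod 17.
By Euler's criterion: 14^{8} ≡ 16 mod 17. Since this equals -1 (≡ 16), 14 is not a QR.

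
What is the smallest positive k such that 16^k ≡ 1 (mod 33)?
Powers of 16 mod 33: 16^1≡16, 16^2≡25, 16^3≡4, 16^4≡31, 16^5≡1. So the order of 16 is 5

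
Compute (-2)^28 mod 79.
By repeated squaring mod 79: (-2)^{1}≡77, (-2)^{2}≡4, (-2)^{4}≡16, (-2)^{8}≡19, (-2)^{16}≡45. Then (-2)^{28} = (-2)^{16+8+4} ≡ 45 × 19 × 16 ≡ 13 mod 79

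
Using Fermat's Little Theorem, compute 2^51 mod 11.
By Fermat: 2^{10} ≡ 1 mod 11. 51 = 5×10 + 1. So 2^{51} ≡ 2^{1} ≡ 2 mod 11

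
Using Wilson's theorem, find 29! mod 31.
(30)! = (29)! × (30) ≡ -1 mod 31. So (29)! ≡ -1 × (30)^(-1) ≡ (-1)×(-1) = 1 mod 31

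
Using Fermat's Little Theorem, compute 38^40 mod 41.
By Fermat's Little Theorem, 38^{40} ≡ 1 mod 41 since 41 is prime and gcd(38, 41) = 1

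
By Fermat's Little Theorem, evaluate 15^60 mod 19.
By Fermat: 15^{18} ≡ 1 mod 19. 60 = 3×18 + 6. So 15^{60} ≡ 15^{6} ≡ 11 mod 19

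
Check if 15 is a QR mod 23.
By Euler's criterion: 15^{11} ≡ 22 (mod 23). Since this equals -1 (≡ 22), 15 is not a QR.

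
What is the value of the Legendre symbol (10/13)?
(10/13) = 10^{6} mod 13 = 1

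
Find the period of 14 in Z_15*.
Powers of 14 mod 15: 14^1≡14, 14^2≡1. ord_15(14) = 2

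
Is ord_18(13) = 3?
Powers of 13 mod 18: 13^1≡13, 13^2≡7, 13^3≡1. First k with 13^k≡1 is k=3. Yes, ord_18(13) = 3.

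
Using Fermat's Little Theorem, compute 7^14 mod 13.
By Fermat: 7^{12} ≡ 1 mod 13. So 7^{14} = 7^{12} · 7^{2} ≡ 7^{2} ≡ 10 mod 13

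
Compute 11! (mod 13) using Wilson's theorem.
(12)! = (11)! × (12) ≡ -1 (mod 13). So (11)! ≡ -1 × (12)^(-1) ≡ (-1)×(-1) = 1 (mod 13)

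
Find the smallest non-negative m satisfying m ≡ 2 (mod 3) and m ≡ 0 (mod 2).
M = 3 × 2 = 6. M₁ = 2, y₁ ≡ 2 (mod 3). M₂ = 3, y₂ ≡ 1 (mod 2). m = 2×2×2 + 0×3×1 ≡ 2 (mod 6)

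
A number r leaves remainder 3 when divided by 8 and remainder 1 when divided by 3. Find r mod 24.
M = 8 × 3 = 24. M₁ = 3, y₁ ≡ 3 mod 8. M₂ = 8, y₂ ≡ 2 mod 3. r = 3×3×3 + 1×8×2 ≡ 19 mod 24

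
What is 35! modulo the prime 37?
(36)! = (35)! × (36) ≡ -1 mod 37. So (35)! ≡ -1 × (36)^(-1) ≡ (-1)×(-1) = 1 mod 37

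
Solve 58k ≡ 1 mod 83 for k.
Since 83 is prime, by Fermat 58^(-1) ≡ 58^{81} ≡ 73 mod 83. Verify: 58 × 73 = 4234 ≡ 1 mod 83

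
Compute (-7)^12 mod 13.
Using Fermat: (-7)^{12} ≡ 1 (mod 13). 12 ≡ 0 (mod 12). So (-7)^{12} ≡ (-7)^{0} ≡ 1 (mod 13)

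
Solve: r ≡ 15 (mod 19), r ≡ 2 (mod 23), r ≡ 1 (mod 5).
M = 19 × 23 × 5 = 2185. M₁ = 115, y₁ ≡ 1 (mod 19). M₂ = 95, y₂ ≡ 8 (mod 23). M₃ = 437, y₃ ≡ 3 (mod 5). r = 15×115×1 + 2×95×8 + 1×437×3 ≡ 186 (mod 2185)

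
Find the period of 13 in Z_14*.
Powers of 13 mod 14: 13^1≡13, 13^2≡1. Order = 2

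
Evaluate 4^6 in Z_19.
By repeated squaring (mod 19): 4^{1}≡4, 4^{2}≡16, 4^{4}≡9. Then 4^{6} = 4^{4+2} ≡ 9 × 16 ≡ 11 (mod 19)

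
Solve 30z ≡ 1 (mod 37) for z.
Since 37 is prime, by Fermat 30^(-1) ≡ 30^{35} ≡ 21 (mod 37). Verify: 30 × 21 = 630 ≡ 1 (mod 37)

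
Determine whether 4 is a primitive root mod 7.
4^{3} ≡ 1 mod 7 and 3 < 6, so ord_7(4) = 3 ≠ 6 and 4 is not a primitive root.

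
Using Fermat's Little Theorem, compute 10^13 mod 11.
By Fermat: 10^{10} ≡ 1 (mod 11). So 10^{13} = 10^{10} · 10^{3} ≡ 10^{3} ≡ 10 (mod 11)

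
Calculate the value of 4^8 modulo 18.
By repeated squaring (mod 18): 4^{1}≡4, 4^{2}≡16, 4^{4}≡4, 4^{8}≡16. So 4^{8} ≡ 16 (mod 18)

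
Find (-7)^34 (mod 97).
By repeated squaring (mod 97): (-7)^{1}≡90, (-7)^{2}≡49, (-7)^{4}≡73, (-7)^{8}≡91, (-7)^{16}≡36, (-7)^{32}≡35. Then (-7)^{34} = (-7)^{32+2} ≡ 35 × 49 ≡ 66 (mod 97)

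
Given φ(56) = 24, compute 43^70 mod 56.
By Euler: 43^{24} ≡ 1 mod 56 since gcd(43, 56) = 1. 70 = 2×24 + 22. So 43^{70} ≡ 43^{22} ≡ 1 mod 56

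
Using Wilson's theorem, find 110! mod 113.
(112)! = (110)! × (111) × (112) ≡ -1 (mod 113). So (110)! ≡ -1 × [(112)(111)]^(-1) ≡ 56 (mod 113)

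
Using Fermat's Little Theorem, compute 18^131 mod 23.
By Fermat: 18^{22} ≡ 1 (mod 23). 131 = 5×22 + 21. So 18^{131} ≡ 18^{21} ≡ 9 (mod 23)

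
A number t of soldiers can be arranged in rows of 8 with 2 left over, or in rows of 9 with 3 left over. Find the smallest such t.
M = 8 × 9 = 72. M₁ = 9, y₁ ≡ 1 (mod 8). M₂ = 8, y₂ ≡ 8 (mod 9). t = 2×9×1 + 3×8×8 ≡ 66 (mod 72)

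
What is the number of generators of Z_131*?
Number of primitive roots mod 131 = φ(p-1) = φ(130) = 48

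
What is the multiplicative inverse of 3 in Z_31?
Since 31 is prime, by Fermat 3^(-1) ≡ 3^{29} ≡ 21 (mod 31). Verify: 3 × 21 = 63 ≡ 1 (mod 31)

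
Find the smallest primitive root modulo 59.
g = 2. Powers: [2, 4, 8, 16, 32, 5, 10, 20, 40, 21, ...] generates all 58 non-zero residues.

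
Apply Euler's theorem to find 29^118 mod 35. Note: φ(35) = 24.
By Euler: 29^{24} ≡ 1 mod 35 since gcd(29, 35) = 1. 118 = 4×24 + 22. So 29^{118} ≡ 29^{22} ≡ 1 mod 35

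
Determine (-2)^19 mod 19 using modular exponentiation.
Using Fermat: (-2)^{18} ≡ 1 mod 19. 19 ≡ 1 mod 18. So (-2)^{19} ≡ (-2)^{1} ≡ 17 mod 19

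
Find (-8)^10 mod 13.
By repeated squaring mod 13: (-8)^{1}≡5, (-8)^{2}≡12, (-8)^{4}≡1, (-8)^{8}≡1. Then (-8)^{10} = (-8)^{8+2} ≡ 1 × 12 ≡ 12 mod 13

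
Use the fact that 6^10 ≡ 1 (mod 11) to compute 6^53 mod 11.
By Fermat: 6^{10} ≡ 1 (mod 11). 53 = 5×10 + 3. So 6^{53} ≡ 6^{3} ≡ 7 (mod 11)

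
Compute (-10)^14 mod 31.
By repeated squaring mod 31: (-10)^{1}≡21, (-10)^{2}≡7, (-10)^{4}≡18, (-10)^{8}≡14. Then (-10)^{14} = (-10)^{8+4+2} ≡ 14 × 18 × 7 ≡ 28 mod 31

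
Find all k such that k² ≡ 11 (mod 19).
The square roots of 11 mod 19 are 7 and 12. Verify: 7² = 49 ≡ 11 (mod 19)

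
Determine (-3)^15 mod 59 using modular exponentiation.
By repeated squaring mod 59: (-3)^{1}≡56, (-3)^{2}≡9, (-3)^{4}≡22, (-3)^{8}≡12. Then (-3)^{15} = (-3)^{8+4+2+1} ≡ 12 × 22 × 9 × 56 ≡ 11 mod 59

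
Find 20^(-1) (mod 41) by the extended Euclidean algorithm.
Extended GCD: 20(-2) + 41(1) = 1. So 20^(-1) ≡ -2 ≡ 39 (mod 41). Verify: 20 × 39 = 780 ≡ 1 (mod 41)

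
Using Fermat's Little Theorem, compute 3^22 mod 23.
By Fermat's Little Theorem, 3^{22} ≡ 1 mod 23 since 23 is prime and gcd(3, 23) = 1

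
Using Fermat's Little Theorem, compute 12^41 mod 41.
By Fermat: 12^{40} ≡ 1 mod 41. So 12^{41} = 12^{40} · 12^{1} ≡ 12^{1} ≡ 12 mod 41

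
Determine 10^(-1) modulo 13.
Since 13 is prime, by Fermat 10^(-1) ≡ 10^{11} ≡ 4 mod 13. Verify: 10 × 4 = 40 ≡ 1 mod 13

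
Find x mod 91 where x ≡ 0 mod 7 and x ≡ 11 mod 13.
M = 7 × 13 = 91. M₁ = 13, y₁ ≡ 6 mod 7. M₂ = 7, y₂ ≡ 2 mod 13. x = 0×13×6 + 11×7×2 ≡ 63 mod 91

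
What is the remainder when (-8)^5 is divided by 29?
By repeated squaring (mod 29): (-8)^{1}≡21, (-8)^{2}≡6, (-8)^{4}≡7. Then (-8)^{5} = (-8)^{4+1} ≡ 7 × 21 ≡ 2 (mod 29)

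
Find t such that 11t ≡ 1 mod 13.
Since 13 is prime, by Fermat 11^(-1) ≡ 11^{11} ≡ 6 mod 13. Verify: 11 × 6 = 66 ≡ 1 mod 13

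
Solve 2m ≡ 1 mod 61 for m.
Since 61 is prime, by Fermat 2^(-1) ≡ 2^{59} ≡ 31 mod 61. Verify: 2 × 31 = 62 ≡ 1 mod 61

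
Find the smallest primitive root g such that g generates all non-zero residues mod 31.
g = 3. Powers: [3, 9, 27, 19, 26, 16, 17, ...] generates all 30 non-zero residues.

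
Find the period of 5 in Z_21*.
Powers of 5 mod 21: 5^1≡5, 5^2≡4, 5^3≡20, 5^4≡16, 5^5≡17, 5^6≡1. ord_21(5) = 6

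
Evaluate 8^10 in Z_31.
By repeated squaring mod 31: 8^{1}≡8, 8^{2}≡2, 8^{4}≡4, 8^{8}≡16. Then 8^{10} = 8^{8+2} ≡ 16 × 2 ≡ 1 mod 31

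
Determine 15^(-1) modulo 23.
Since 23 is prime, by Fermat 15^(-1) ≡ 15^{21} ≡ 20 mod 23. Verify: 15 × 20 = 300 ≡ 1 mod 23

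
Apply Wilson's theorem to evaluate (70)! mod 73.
(72)! = (70)! × (71) × (72) ≡ -1 (mod 73). So (70)! ≡ -1 × [(72)(71)]^(-1) ≡ 36 (mod 73)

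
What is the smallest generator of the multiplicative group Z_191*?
g = 19. For each prime q|190: 19^{95}≡190, 19^{38}≡39, 19^{10}≡52, none ≡ 1, so ord_191(19) = 190 and 19 is a primitive root.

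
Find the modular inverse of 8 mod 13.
Since 13 is prime, by Fermat 8^(-1) ≡ 8^{11} ≡ 5 (mod 13). Verify: 8 × 5 = 40 ≡ 1 (mod 13)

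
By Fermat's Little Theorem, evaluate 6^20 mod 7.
By Fermat: 6^{6} ≡ 1 (mod 7). 20 = 3×6 + 2. So 6^{20} ≡ 6^{2} ≡ 1 (mod 7)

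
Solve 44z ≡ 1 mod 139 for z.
Since 139 is prime, by Fermat 44^(-1) ≡ 44^{137} ≡ 79 mod 139. Verify: 44 × 79 = 3476 ≡ 1 mod 139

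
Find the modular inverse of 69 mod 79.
Since 79 is prime, by Fermat 69^(-1) ≡ 69^{77} ≡ 71 (mod 79). Verify: 69 × 71 = 4899 ≡ 1 (mod 79)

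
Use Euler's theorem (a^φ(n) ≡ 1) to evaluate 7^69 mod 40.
By Euler: 7^{16} ≡ 1 (mod 40) since gcd(7, 40) = 1. 69 = 4×16 + 5. So 7^{69} ≡ 7^{5} ≡ 7 (mod 40)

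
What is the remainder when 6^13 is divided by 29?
By repeated squaring mod 29: 6^{1}≡6, 6^{2}≡7, 6^{4}≡20, 6^{8}≡23. Then 6^{13} = 6^{8+4+1} ≡ 23 × 20 × 6 ≡ 5 mod 29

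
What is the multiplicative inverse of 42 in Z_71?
Since 71 is prime, by Fermat 42^(-1) ≡ 42^{69} ≡ 22 (mod 71). Verify: 42 × 22 = 924 ≡ 1 (mod 71)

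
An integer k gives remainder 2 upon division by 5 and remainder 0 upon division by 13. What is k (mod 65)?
M = 5 × 13 = 65. M₁ = 13, y₁ ≡ 2 (mod 5). M₂ = 5, y₂ ≡ 8 (mod 13). k = 2×13×2 + 0×5×8 ≡ 52 (mod 65)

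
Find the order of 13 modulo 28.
Powers of 13 mod 28: 13^1≡13, 13^2≡1. Order = 2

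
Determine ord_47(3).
Powers of 3 mod 47: 3^1≡3, 3^2≡9, 3^3≡27, 3^4≡34, 3^5≡8, 3^6≡24, 3^7≡25, 3^8≡28, 3^9≡37, 3^10≡17, 3^11≡4, 3^12≡12, 3^13≡36, 3^14≡14, 3^15≡42, 3^16≡32, 3^17≡2, 3^18≡6, 3^19≡18, 3^20≡7, 3^21≡21, 3^22≡16, 3^23≡1. So the order of 3 is 23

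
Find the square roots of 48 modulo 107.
The square roots of 48 mod 107 are 35 and 72. Verify: 35² = 1225 ≡ 48 mod 107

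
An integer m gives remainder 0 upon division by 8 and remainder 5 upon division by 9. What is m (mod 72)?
M = 8 × 9 = 72. M₁ = 9, y₁ ≡ 1 (mod 8). M₂ = 8, y₂ ≡ 8 (mod 9). m = 0×9×1 + 5×8×8 ≡ 32 (mod 72)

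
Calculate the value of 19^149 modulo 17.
Using Fermat: 19^{16} ≡ 1 (mod 17). 149 ≡ 5 (mod 16). So 19^{149} ≡ 19^{5} ≡ 15 (mod 17)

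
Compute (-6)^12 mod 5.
Using Fermat: (-6)^{4} ≡ 1 mod 5. 12 ≡ 0 mod 4. So (-6)^{12} ≡ (-6)^{0} ≡ 1 mod 5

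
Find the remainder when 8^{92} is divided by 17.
By Fermat: 8^{16} ≡ 1 (mod 17). 92 = 5×16 + 12. So 8^{92} ≡ 8^{12} ≡ 16 (mod 17)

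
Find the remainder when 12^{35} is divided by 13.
By Fermat: 12^{12} ≡ 1 (mod 13). 35 = 2×12 + 11. So 12^{35} ≡ 12^{11} ≡ 12 (mod 13)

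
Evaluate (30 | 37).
(30/37) = 30^{18} mod 37 = 1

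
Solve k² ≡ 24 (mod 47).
The square roots of 24 mod 47 are 27 and 20. Verify: 27² = 729 ≡ 24 (mod 47)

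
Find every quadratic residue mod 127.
Squares in Z_127*: {1, 2, 4, 8, 9, 11, 13, 15, 16, 17, 18, 19, 21, 22, 25, 26, 30, 31, 32, 34, 35, 36, 37, 38, 41, 42, 44, 47, 49, 50, 52, 60, 61, 62, 64, 68, 69, 70, 71, 72, 73, 74, 76, 79, 81, 82, 84, 87, 88, 94, 98, 99, 100, 103, 104, 107, 113, 115, 117, 120, 121, 122, 124}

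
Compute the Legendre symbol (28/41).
(28/41) = 28^{20} mod 41 = -1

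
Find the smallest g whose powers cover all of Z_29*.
g = 2. For each prime q|28: 2^{14}≡28, 2^{4}≡16, none ≡ 1, so ord_29(2) = 28 and 2 is a primitive root.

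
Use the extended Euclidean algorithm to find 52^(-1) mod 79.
Extended GCD: 52(38) + 79(-25) = 1. So 52^(-1) ≡ 38 mod 79. Verify: 52 × 38 = 1976 ≡ 1 mod 79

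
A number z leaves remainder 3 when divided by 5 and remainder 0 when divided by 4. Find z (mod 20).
M = 5 × 4 = 20. M₁ = 4, y₁ ≡ 4 (mod 5). M₂ = 5, y₂ ≡ 1 (mod 4). z = 3×4×4 + 0×5×1 ≡ 8 (mod 20)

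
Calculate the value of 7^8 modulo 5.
Using Fermat: 7^{4} ≡ 1 mod 5. 8 ≡ 0 mod 4. So 7^{8} ≡ 7^{0} ≡ 1 mod 5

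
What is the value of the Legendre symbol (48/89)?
(48/89) = 48^{44} mod 89 = -1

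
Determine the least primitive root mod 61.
g = 2. Powers: [2, 4, 8, 16, 32, 3, 6, ...] generates all 60 non-zero residues.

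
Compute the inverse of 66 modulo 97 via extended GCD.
Extended GCD: 66(25) + 97(-17) = 1. So 66^(-1) ≡ 25 mod 97. Verify: 66 × 25 = 1650 ≡ 1 mod 97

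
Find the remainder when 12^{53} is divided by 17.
By Fermat: 12^{16} ≡ 1 mod 17. 53 = 3×16 + 5. So 12^{53} ≡ 12^{5} ≡ 3 mod 17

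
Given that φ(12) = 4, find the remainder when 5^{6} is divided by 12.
By Euler: 5^{4} ≡ 1 mod 12 since gcd(5, 12) = 1. 6 = 1×4 + 2. So 5^{6} ≡ 5^{2} ≡ 1 mod 12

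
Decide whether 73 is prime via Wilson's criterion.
(72)! mod 73 = 72. Since 72 ≡ -1 (mod 73), 73 is prime.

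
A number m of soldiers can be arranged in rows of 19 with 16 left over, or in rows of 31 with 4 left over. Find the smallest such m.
M = 19 × 31 = 589. M₁ = 31, y₁ ≡ 8 (mod 19). M₂ = 19, y₂ ≡ 18 (mod 31). m = 16×31×8 + 4×19×18 ≡ 35 (mod 589)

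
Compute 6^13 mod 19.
By repeated squaring mod 19: 6^{1}≡6, 6^{2}≡17, 6^{4}≡4, 6^{8}≡16. Then 6^{13} = 6^{8+4+1} ≡ 16 × 4 × 6 ≡ 4 mod 19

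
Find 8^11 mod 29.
By repeated squaring mod 29: 8^{1}≡8, 8^{2}≡6, 8^{4}≡7, 8^{8}≡20. Then 8^{11} = 8^{8+2+1} ≡ 20 × 6 × 8 ≡ 3 mod 29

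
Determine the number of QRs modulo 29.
Exactly half the non-zero residues mod a prime are QRs: (29-1)/2 = 14.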